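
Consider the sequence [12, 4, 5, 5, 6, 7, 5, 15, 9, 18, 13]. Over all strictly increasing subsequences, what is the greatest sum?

Let S[i] be the best sum of a strictly increasing subsequence ending at i:
i:      1  2  3  4  5  6  7  8  9 10 11
a[i]:  12  4  5  5  6  7  5 15  9 18 13
S:     12  4  9  9 15 22  9 37 31 55 44
Maximum is 55 (e.g. 4 + 5 + 6 + 7 + 15 + 18).

55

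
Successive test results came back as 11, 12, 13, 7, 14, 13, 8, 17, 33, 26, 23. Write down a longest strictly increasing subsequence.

Patience tails give the LIS length; then backtrack through the dp parents:
11 → extends → [11]
12 → extends → [11, 12]
13 → extends → [11, 12, 13]
7 → replaces 11 → [7, 12, 13]
14 → extends → [7, 12, 13, 14]
13 → already a tail → [7, 12, 13, 14]
8 → replaces 12 → [7, 8, 13, 14]
17 → extends → [7, 8, 13, 14, 17]
33 → extends → [7, 8, 13, 14, 17, 33]
26 → replaces 33 → [7, 8, 13, 14, 17, 26]
23 → replaces 26 → [7, 8, 13, 14, 17, 23]
Length 6; one witness is 11, 12, 13, 14, 17, 33.

11, 12, 13, 14, 17, 33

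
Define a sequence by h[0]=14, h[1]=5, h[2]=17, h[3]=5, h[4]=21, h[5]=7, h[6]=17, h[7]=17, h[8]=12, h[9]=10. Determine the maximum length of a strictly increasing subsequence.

3

Track the smallest tail for each achievable length (strict):
14 → extends → [14]
5 → replaces 14 → [5]
17 → extends → [5, 17]
5 → already a tail → [5, 17]
21 → extends → [5, 17, 21]
7 → replaces 17 → [5, 7, 21]
17 → replaces 21 → [5, 7, 17]
17 → already a tail → [5, 7, 17]
12 → replaces 17 → [5, 7, 12]
10 → replaces 12 → [5, 7, 10]
Three tails, so the longest strictly increasing subsequence has length 3 (e.g. 14, 17, 21).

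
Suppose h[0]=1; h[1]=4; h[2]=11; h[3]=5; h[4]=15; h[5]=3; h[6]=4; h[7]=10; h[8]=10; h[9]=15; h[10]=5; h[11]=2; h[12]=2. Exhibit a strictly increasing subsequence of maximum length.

Patience tails give the LIS length; then backtrack through the dp parents:
1 → extends → [1]
4 → extends → [1, 4]
11 → extends → [1, 4, 11]
5 → replaces 11 → [1, 4, 5]
15 → extends → [1, 4, 5, 15]
3 → replaces 4 → [1, 3, 5, 15]
4 → replaces 5 → [1, 3, 4, 15]
10 → replaces 15 → [1, 3, 4, 10]
10 → already a tail → [1, 3, 4, 10]
15 → extends → [1, 3, 4, 10, 15]
5 → replaces 10 → [1, 3, 4, 5, 15]
2 → replaces 3 → [1, 2, 4, 5, 15]
2 → already a tail → [1, 2, 4, 5, 15]
Length 5; one witness is 1, 4, 5, 10, 15.

1, 4, 5, 10, 15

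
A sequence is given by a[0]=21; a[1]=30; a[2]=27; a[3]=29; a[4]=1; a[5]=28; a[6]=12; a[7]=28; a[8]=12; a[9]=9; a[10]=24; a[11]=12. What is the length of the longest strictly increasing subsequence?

Track the smallest tail for each achievable length (strict):
21 → extends → [21]
30 → extends → [21, 30]
27 → replaces 30 → [21, 27]
29 → extends → [21, 27, 29]
1 → replaces 21 → [1, 27, 29]
28 → replaces 29 → [1, 27, 28]
12 → replaces 27 → [1, 12, 28]
28 → already a tail → [1, 12, 28]
12 → already a tail → [1, 12, 28]
9 → replaces 12 → [1, 9, 28]
24 → replaces 28 → [1, 9, 24]
12 → replaces 24 → [1, 9, 12]
Three tails, so the longest strictly increasing subsequence has length 3 (e.g. 21, 27, 29).

3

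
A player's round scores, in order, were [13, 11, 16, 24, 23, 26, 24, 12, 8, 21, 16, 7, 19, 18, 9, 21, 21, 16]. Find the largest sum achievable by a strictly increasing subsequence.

79

Let S[i] be the best sum of a strictly increasing subsequence ending at i:
i:      1  2  3  4  5  6  7  8  9 10 11 12 13 14 15 16 17 18
a[i]:  13 11 16 24 23 26 24 12  8 21 16  7 19 18  9 21 21 16
S:     13 11 29 53 52 79 76 23  8 50 39  7 58 57 17 79 79 39
Maximum is 79 (e.g. 13 + 16 + 24 + 26).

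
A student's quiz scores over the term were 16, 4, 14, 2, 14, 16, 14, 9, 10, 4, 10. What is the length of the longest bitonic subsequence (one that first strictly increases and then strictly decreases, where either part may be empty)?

6

inc[i] = longest strictly increasing subsequence ending at i; dec[i] = longest strictly decreasing subsequence starting at i:
i:      1  2  3  4  5  6  7  8  9 10 11
a[i]:  16  4 14  2 14 16 14  9 10  4 10
inc:    1  1  2  1  2  3  2  2  3  2  3
dec:    4  2  3  1  3  4  3  2  2  1  1
Best peak at i=6 (value 16): inc=3, dec=4, length 3+4−1 = 6.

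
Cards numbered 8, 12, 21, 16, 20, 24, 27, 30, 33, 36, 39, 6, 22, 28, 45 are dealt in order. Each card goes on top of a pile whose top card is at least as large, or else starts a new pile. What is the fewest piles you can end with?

The minimum number of non-increasing subsequences covering a sequence equals the length of its longest strictly increasing subsequence.
LIS length is 11 (e.g. 8, 12, 16, 20, 24, 27, 30, 33, 36, 39, 45), so 11 piles are needed.

11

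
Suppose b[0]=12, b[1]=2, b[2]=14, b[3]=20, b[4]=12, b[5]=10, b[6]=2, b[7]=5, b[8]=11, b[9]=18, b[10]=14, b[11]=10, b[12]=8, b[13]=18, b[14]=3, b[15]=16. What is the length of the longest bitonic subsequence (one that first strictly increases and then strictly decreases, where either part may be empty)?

inc[i] = longest strictly increasing subsequence ending at i; dec[i] = longest strictly decreasing subsequence starting at i:
i:      0  1  2  3  4  5  6  7  8  9 10 11 12 13 14 15
b[i]:  12  2 14 20 12 10  2  5 11 18 14 10  8 18  3 16
inc:    1  1  2  3  2  2  1  2  3  4  4  3  3  5  2  5
dec:    5  1  6  6  5  3  1  2  4  5  4  3  2  2  1  1
Best peak at i=3 (value 20): inc=3, dec=6, length 3+6−1 = 8.

8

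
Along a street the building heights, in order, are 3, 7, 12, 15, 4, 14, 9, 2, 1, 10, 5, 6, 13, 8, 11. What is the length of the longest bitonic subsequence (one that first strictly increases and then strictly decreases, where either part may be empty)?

8

inc[i] = longest strictly increasing subsequence ending at i; dec[i] = longest strictly decreasing subsequence starting at i:
i:      1  2  3  4  5  6  7  8  9 10 11 12 13 14 15
a[i]:   3  7 12 15  4 14  9  2  1 10  5  6 13  8 11
inc:    1  2  3  4  2  4  3  1  1  4  3  4  5  5  6
dec:    3  4  4  5  3  4  3  2  1  2  1  1  2  1  1
Best peak at i=4 (value 15): inc=4, dec=5, length 4+5−1 = 8.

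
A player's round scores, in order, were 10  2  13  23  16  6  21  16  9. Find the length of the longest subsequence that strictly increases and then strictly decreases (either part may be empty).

inc[i] = longest strictly increasing subsequence ending at i; dec[i] = longest strictly decreasing subsequence starting at i:
i:      1  2  3  4  5  6  7  8  9
a[i]:  10  2 13 23 16  6 21 16  9
inc:    1  1  2  3  3  2  4  3  3
dec:    2  1  2  4  2  1  3  2  1
Best peak at i=4 (value 23): inc=3, dec=4, length 3+4−1 = 6.

6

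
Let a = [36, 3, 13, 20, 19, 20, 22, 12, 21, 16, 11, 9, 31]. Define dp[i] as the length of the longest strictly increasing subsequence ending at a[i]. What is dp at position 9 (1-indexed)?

5

dp[i] = 1 + max{dp[j] : j<i, a[j]<a[i]} (or 1 if no such j):
i:      1  2  3  4  5  6  7  8  9 10 11 12 13
a[i]:  36  3 13 20 19 20 22 12 21 16 11  9 31
dp:     1  1  2  3  3  4  5  2  5  3  2  2  6
At index 9 the value is 5.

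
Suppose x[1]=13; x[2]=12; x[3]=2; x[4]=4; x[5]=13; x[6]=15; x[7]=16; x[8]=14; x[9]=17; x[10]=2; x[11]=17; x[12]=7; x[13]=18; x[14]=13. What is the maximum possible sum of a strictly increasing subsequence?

91

Let S[i] be the best sum of a strictly increasing subsequence ending at i:
i:      1  2  3  4  5  6  7  8  9 10 11 12 13 14
x[i]:  13 12  2  4 13 15 16 14 17  2 17  7 18 13
S:     13 12  2  6 25 40 56 39 73  2 73 13 91 26
Maximum is 91 (e.g. 12 + 13 + 15 + 16 + 17 + 18).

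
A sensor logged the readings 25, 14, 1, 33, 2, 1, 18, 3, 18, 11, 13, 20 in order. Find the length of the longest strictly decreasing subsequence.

4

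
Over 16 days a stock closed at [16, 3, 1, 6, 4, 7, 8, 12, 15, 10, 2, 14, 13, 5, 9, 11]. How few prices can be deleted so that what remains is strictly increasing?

Fewest deletions = n − (longest strictly increasing subsequence).
Patience tails:
16 → extends → [16]
3 → replaces 16 → [3]
1 → replaces 3 → [1]
6 → extends → [1, 6]
4 → replaces 6 → [1, 4]
7 → extends → [1, 4, 7]
8 → extends → [1, 4, 7, 8]
12 → extends → [1, 4, 7, 8, 12]
15 → extends → [1, 4, 7, 8, 12, 15]
10 → replaces 12 → [1, 4, 7, 8, 10, 15]
2 → replaces 4 → [1, 2, 7, 8, 10, 15]
14 → replaces 15 → [1, 2, 7, 8, 10, 14]
13 → replaces 14 → [1, 2, 7, 8, 10, 13]
5 → replaces 7 → [1, 2, 5, 8, 10, 13]
9 → replaces 10 → [1, 2, 5, 8, 9, 13]
11 → replaces 13 → [1, 2, 5, 8, 9, 11]
Longest strictly increasing subsequence has length 6, so deletions = 16 − 6 = 10.

10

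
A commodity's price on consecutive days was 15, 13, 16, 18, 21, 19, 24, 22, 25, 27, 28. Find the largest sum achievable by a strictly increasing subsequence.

Let S[i] be the best sum of a strictly increasing subsequence ending at i:
i:       1   2   3   4   5   6   7   8   9  10  11
a[i]:   15  13  16  18  21  19  24  22  25  27  28
S:      15  13  31  49  70  68  94  92 119 146 174
Maximum is 174 (e.g. 15 + 16 + 18 + 21 + 24 + 25 + 27 + 28).

174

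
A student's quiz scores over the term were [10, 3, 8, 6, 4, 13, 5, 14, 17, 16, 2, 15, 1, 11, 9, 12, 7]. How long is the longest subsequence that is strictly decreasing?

Negate each value so 'decreasing' becomes 'increasing', then run patience tails on the negated sequence:
-10 → extends → [-10]
-3 → extends → [-10, -3]
-8 → replaces -3 → [-10, -8]
-6 → extends → [-10, -8, -6]
-4 → extends → [-10, -8, -6, -4]
-13 → replaces -10 → [-13, -8, -6, -4]
-5 → replaces -4 → [-13, -8, -6, -5]
-14 → replaces -13 → [-14, -8, -6, -5]
-17 → replaces -14 → [-17, -8, -6, -5]
-16 → replaces -8 → [-17, -16, -6, -5]
-2 → extends → [-17, -16, -6, -5, -2]
-15 → replaces -6 → [-17, -16, -15, -5, -2]
-1 → extends → [-17, -16, -15, -5, -2, -1]
-11 → replaces -5 → [-17, -16, -15, -11, -2, -1]
-9 → replaces -2 → [-17, -16, -15, -11, -9, -1]
-12 → replaces -11 → [-17, -16, -15, -12, -9, -1]
-7 → replaces -1 → [-17, -16, -15, -12, -9, -7]
Six tails, so the longest strictly decreasing subsequence of the original has length 6.

6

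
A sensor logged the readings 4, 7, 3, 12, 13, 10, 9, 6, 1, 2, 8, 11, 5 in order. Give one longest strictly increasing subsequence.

4, 7, 12, 13

Patience tails give the LIS length; then backtrack through the dp parents:
4 → extends → [4]
7 → extends → [4, 7]
3 → replaces 4 → [3, 7]
12 → extends → [3, 7, 12]
13 → extends → [3, 7, 12, 13]
10 → replaces 12 → [3, 7, 10, 13]
9 → replaces 10 → [3, 7, 9, 13]
6 → replaces 7 → [3, 6, 9, 13]
1 → replaces 3 → [1, 6, 9, 13]
2 → replaces 6 → [1, 2, 9, 13]
8 → replaces 9 → [1, 2, 8, 13]
11 → replaces 13 → [1, 2, 8, 11]
5 → replaces 8 → [1, 2, 5, 11]
Length 4; one witness is 4, 7, 12, 13.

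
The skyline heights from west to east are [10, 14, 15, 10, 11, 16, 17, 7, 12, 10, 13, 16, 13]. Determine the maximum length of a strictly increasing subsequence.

Let dp[i] be the length of the longest such subsequence ending at index i:
i:      1  2  3  4  5  6  7  8  9 10 11 12 13
a[i]:  10 14 15 10 11 16 17  7 12 10 13 16 13
dp:     1  2  3  1  2  4  5  1  3  2  4  5  4
Maximum dp value is 5.

5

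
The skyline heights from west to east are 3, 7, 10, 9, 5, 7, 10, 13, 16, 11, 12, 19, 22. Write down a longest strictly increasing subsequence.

Patience tails give the LIS length; then backtrack through the dp parents:
3 → extends → [3]
7 → extends → [3, 7]
10 → extends → [3, 7, 10]
9 → replaces 10 → [3, 7, 9]
5 → replaces 7 → [3, 5, 9]
7 → replaces 9 → [3, 5, 7]
10 → extends → [3, 5, 7, 10]
13 → extends → [3, 5, 7, 10, 13]
16 → extends → [3, 5, 7, 10, 13, 16]
11 → replaces 13 → [3, 5, 7, 10, 11, 16]
12 → replaces 16 → [3, 5, 7, 10, 11, 12]
19 → extends → [3, 5, 7, 10, 11, 12, 19]
22 → extends → [3, 5, 7, 10, 11, 12, 19, 22]
Length 8; one witness is 3, 7, 9, 10, 13, 16, 19, 22.

3, 7, 9, 10, 13, 16, 19, 22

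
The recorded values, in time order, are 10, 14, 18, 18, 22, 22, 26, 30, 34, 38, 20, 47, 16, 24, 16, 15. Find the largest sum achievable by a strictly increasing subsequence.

239

Let S[i] be the best sum of a strictly increasing subsequence ending at i:
i:       1   2   3   4   5   6   7   8   9  10  11  12  13  14  15  16
a[i]:   10  14  18  18  22  22  26  30  34  38  20  47  16  24  16  15
S:      10  24  42  42  64  64  90 120 154 192  62 239  40  88  40  39
Maximum is 239 (e.g. 10 + 14 + 18 + 22 + 26 + 30 + 34 + 38 + 47).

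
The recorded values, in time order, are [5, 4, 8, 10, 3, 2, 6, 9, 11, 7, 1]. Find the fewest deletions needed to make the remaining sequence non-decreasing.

7

Fewest deletions = n − (longest non-decreasing subsequence).
Patience tails:
5 → extends → [5]
4 → replaces 5 → [4]
8 → extends → [4, 8]
10 → extends → [4, 8, 10]
3 → replaces 4 → [3, 8, 10]
2 → replaces 3 → [2, 8, 10]
6 → replaces 8 → [2, 6, 10]
9 → replaces 10 → [2, 6, 9]
11 → extends → [2, 6, 9, 11]
7 → replaces 9 → [2, 6, 7, 11]
1 → replaces 2 → [1, 6, 7, 11]
Longest non-decreasing subsequence has length 4, so deletions = 11 − 4 = 7.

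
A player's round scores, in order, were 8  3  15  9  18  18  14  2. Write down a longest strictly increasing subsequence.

8, 15, 18

Patience tails give the LIS length; then backtrack through the dp parents:
8 → extends → [8]
3 → replaces 8 → [3]
15 → extends → [3, 15]
9 → replaces 15 → [3, 9]
18 → extends → [3, 9, 18]
18 → already a tail → [3, 9, 18]
14 → replaces 18 → [3, 9, 14]
2 → replaces 3 → [2, 9, 14]
Length 3; one witness is 8, 15, 18.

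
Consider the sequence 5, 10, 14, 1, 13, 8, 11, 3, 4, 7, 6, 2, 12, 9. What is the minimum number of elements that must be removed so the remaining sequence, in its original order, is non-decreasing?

Fewest deletions = n − (longest non-decreasing subsequence).
Patience tails:
5 → extends → [5]
10 → extends → [5, 10]
14 → extends → [5, 10, 14]
1 → replaces 5 → [1, 10, 14]
13 → replaces 14 → [1, 10, 13]
8 → replaces 10 → [1, 8, 13]
11 → replaces 13 → [1, 8, 11]
3 → replaces 8 → [1, 3, 11]
4 → replaces 11 → [1, 3, 4]
7 → extends → [1, 3, 4, 7]
6 → replaces 7 → [1, 3, 4, 6]
2 → replaces 3 → [1, 2, 4, 6]
12 → extends → [1, 2, 4, 6, 12]
9 → replaces 12 → [1, 2, 4, 6, 9]
Longest non-decreasing subsequence has length 5, so deletions = 14 − 5 = 9.

9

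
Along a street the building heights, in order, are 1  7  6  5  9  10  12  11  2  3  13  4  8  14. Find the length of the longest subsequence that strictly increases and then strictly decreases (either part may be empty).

7

inc[i] = longest strictly increasing subsequence ending at i; dec[i] = longest strictly decreasing subsequence starting at i:
i:      1  2  3  4  5  6  7  8  9 10 11 12 13 14
a[i]:   1  7  6  5  9 10 12 11  2  3 13  4  8 14
inc:    1  2  2  2  3  4  5  5  2  3  6  4  5  7
dec:    1  4  3  2  2  2  3  2  1  1  2  1  1  1
Best peak at i=7 (value 12): inc=5, dec=3, length 5+3−1 = 7.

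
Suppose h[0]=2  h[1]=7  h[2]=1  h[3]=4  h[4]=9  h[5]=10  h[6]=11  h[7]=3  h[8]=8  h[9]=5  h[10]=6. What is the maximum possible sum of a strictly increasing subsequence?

39

Let S[i] be the best sum of a strictly increasing subsequence ending at i:
i:      0  1  2  3  4  5  6  7  8  9 10
h[i]:   2  7  1  4  9 10 11  3  8  5  6
S:      2  9  1  6 18 28 39  5 17 11 17
Maximum is 39 (e.g. 2 + 7 + 9 + 10 + 11).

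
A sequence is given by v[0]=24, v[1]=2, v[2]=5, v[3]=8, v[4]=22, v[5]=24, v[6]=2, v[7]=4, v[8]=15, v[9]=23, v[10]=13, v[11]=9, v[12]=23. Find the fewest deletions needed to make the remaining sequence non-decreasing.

Fewest deletions = n − (longest non-decreasing subsequence).
Patience tails:
24 → extends → [24]
2 → replaces 24 → [2]
5 → extends → [2, 5]
8 → extends → [2, 5, 8]
22 → extends → [2, 5, 8, 22]
24 → extends → [2, 5, 8, 22, 24]
2 → replaces 5 → [2, 2, 8, 22, 24]
4 → replaces 8 → [2, 2, 4, 22, 24]
15 → replaces 22 → [2, 2, 4, 15, 24]
23 → replaces 24 → [2, 2, 4, 15, 23]
13 → replaces 15 → [2, 2, 4, 13, 23]
9 → replaces 13 → [2, 2, 4, 9, 23]
23 → extends → [2, 2, 4, 9, 23, 23]
Longest non-decreasing subsequence has length 6, so deletions = 13 − 6 = 7.

7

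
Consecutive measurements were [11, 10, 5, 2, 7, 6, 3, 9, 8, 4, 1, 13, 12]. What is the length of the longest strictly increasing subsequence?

4

Track the smallest tail for each achievable length (strict):
11 → extends → [11]
10 → replaces 11 → [10]
5 → replaces 10 → [5]
2 → replaces 5 → [2]
7 → extends → [2, 7]
6 → replaces 7 → [2, 6]
3 → replaces 6 → [2, 3]
9 → extends → [2, 3, 9]
8 → replaces 9 → [2, 3, 8]
4 → replaces 8 → [2, 3, 4]
1 → replaces 2 → [1, 3, 4]
13 → extends → [1, 3, 4, 13]
12 → replaces 13 → [1, 3, 4, 12]
Four tails, so the longest strictly increasing subsequence has length 4 (e.g. 5, 7, 9, 13).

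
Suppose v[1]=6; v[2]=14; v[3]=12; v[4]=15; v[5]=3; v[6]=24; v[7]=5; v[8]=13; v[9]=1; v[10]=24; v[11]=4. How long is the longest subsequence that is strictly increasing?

Let dp[i] be the length of the longest such subsequence ending at index i:
i:      1  2  3  4  5  6  7  8  9 10 11
v[i]:   6 14 12 15  3 24  5 13  1 24  4
dp:     1  2  2  3  1  4  2  3  1  4  2
Maximum dp value is 4.

4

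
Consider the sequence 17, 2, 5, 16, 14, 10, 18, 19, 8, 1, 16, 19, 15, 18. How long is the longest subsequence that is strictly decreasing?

Let dp[i] be the longest strictly decreasing subsequence ending at i:
i:      1  2  3  4  5  6  7  8  9 10 11 12 13 14
a[i]:  17  2  5 16 14 10 18 19  8  1 16 19 15 18
dp:     1  2  2  2  3  4  1  1  5  6  2  1  3  2
Maximum is 6.

6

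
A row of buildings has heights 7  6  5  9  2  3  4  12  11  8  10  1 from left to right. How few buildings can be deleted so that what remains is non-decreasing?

Fewest deletions = n − (longest non-decreasing subsequence).
Patience tails:
7 → extends → [7]
6 → replaces 7 → [6]
5 → replaces 6 → [5]
9 → extends → [5, 9]
2 → replaces 5 → [2, 9]
3 → replaces 9 → [2, 3]
4 → extends → [2, 3, 4]
12 → extends → [2, 3, 4, 12]
11 → replaces 12 → [2, 3, 4, 11]
8 → replaces 11 → [2, 3, 4, 8]
10 → extends → [2, 3, 4, 8, 10]
1 → replaces 2 → [1, 3, 4, 8, 10]
Longest non-decreasing subsequence has length 5, so deletions = 12 − 5 = 7.

7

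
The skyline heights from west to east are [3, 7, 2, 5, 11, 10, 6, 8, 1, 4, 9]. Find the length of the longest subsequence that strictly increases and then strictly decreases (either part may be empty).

inc[i] = longest strictly increasing subsequence ending at i; dec[i] = longest strictly decreasing subsequence starting at i:
i:      1  2  3  4  5  6  7  8  9 10 11
a[i]:   3  7  2  5 11 10  6  8  1  4  9
inc:    1  2  1  2  3  3  3  4  1  2  5
dec:    3  3  2  2  4  3  2  2  1  1  1
Best peak at i=5 (value 11): inc=3, dec=4, length 3+4−1 = 6.

6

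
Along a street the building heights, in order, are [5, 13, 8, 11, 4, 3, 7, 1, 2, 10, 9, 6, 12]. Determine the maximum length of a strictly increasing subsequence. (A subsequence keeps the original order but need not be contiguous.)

4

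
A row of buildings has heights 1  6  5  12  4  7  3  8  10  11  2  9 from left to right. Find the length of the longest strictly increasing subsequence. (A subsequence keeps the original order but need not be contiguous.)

Track the smallest tail for each achievable length (strict):
1 → extends → [1]
6 → extends → [1, 6]
5 → replaces 6 → [1, 5]
12 → extends → [1, 5, 12]
4 → replaces 5 → [1, 4, 12]
7 → replaces 12 → [1, 4, 7]
3 → replaces 4 → [1, 3, 7]
8 → extends → [1, 3, 7, 8]
10 → extends → [1, 3, 7, 8, 10]
11 → extends → [1, 3, 7, 8, 10, 11]
2 → replaces 3 → [1, 2, 7, 8, 10, 11]
9 → replaces 10 → [1, 2, 7, 8, 9, 11]
Six tails, so the longest strictly increasing subsequence has length 6 (e.g. 1, 6, 7, 8, 10, 11).

6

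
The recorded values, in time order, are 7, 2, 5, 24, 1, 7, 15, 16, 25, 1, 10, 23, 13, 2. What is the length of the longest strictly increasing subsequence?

6

Let dp[i] be the length of the longest such subsequence ending at index i:
i:      1  2  3  4  5  6  7  8  9 10 11 12 13 14
a[i]:   7  2  5 24  1  7 15 16 25  1 10 23 13  2
dp:     1  1  2  3  1  3  4  5  6  1  4  6  5  2
Maximum dp value is 6.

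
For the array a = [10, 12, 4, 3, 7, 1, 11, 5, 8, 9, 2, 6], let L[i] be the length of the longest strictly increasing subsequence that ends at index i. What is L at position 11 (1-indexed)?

dp[i] = 1 + max{dp[j] : j<i, a[j]<a[i]} (or 1 if no such j):
i:      1  2  3  4  5  6  7  8  9 10 11 12
a[i]:  10 12  4  3  7  1 11  5  8  9  2  6
dp:     1  2  1  1  2  1  3  2  3  4  2  3
At index 11 the value is 2.

2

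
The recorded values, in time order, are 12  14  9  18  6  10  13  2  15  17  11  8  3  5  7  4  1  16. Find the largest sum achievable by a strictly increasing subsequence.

Let S[i] be the best sum of a strictly increasing subsequence ending at i:
i:      1  2  3  4  5  6  7  8  9 10 11 12 13 14 15 16 17 18
a[i]:  12 14  9 18  6 10 13  2 15 17 11  8  3  5  7  4  1 16
S:     12 26  9 44  6 19 32  2 47 64 30 14  5 10 17  9  1 63
Maximum is 64 (e.g. 9 + 10 + 13 + 15 + 17).

64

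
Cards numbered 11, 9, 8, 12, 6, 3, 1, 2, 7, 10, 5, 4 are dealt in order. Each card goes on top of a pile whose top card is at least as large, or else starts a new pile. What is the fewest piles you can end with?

4

Place each on the leftmost legal pile:
11 → new pile 1 (tops now [11])
9 → pile 1 (tops now [9])
8 → pile 1 (tops now [8])
12 → new pile 2 (tops now [8, 12])
6 → pile 1 (tops now [6, 12])
3 → pile 1 (tops now [3, 12])
1 → pile 1 (tops now [1, 12])
2 → pile 2 (tops now [1, 2])
7 → new pile 3 (tops now [1, 2, 7])
10 → new pile 4 (tops now [1, 2, 7, 10])
5 → pile 3 (tops now [1, 2, 5, 10])
4 → pile 3 (tops now [1, 2, 4, 10])
Four piles.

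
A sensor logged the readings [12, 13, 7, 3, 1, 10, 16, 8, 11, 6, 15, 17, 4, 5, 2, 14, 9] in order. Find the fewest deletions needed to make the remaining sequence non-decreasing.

12

Fewest deletions = n − (longest non-decreasing subsequence).
Patience tails:
12 → extends → [12]
13 → extends → [12, 13]
7 → replaces 12 → [7, 13]
3 → replaces 7 → [3, 13]
1 → replaces 3 → [1, 13]
10 → replaces 13 → [1, 10]
16 → extends → [1, 10, 16]
8 → replaces 10 → [1, 8, 16]
11 → replaces 16 → [1, 8, 11]
6 → replaces 8 → [1, 6, 11]
15 → extends → [1, 6, 11, 15]
17 → extends → [1, 6, 11, 15, 17]
4 → replaces 6 → [1, 4, 11, 15, 17]
5 → replaces 11 → [1, 4, 5, 15, 17]
2 → replaces 4 → [1, 2, 5, 15, 17]
14 → replaces 15 → [1, 2, 5, 14, 17]
9 → replaces 14 → [1, 2, 5, 9, 17]
Longest non-decreasing subsequence has length 5, so deletions = 17 − 5 = 12.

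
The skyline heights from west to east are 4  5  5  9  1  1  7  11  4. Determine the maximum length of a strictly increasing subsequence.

4

Track the smallest tail for each achievable length (strict):
4 → extends → [4]
5 → extends → [4, 5]
5 → already a tail → [4, 5]
9 → extends → [4, 5, 9]
1 → replaces 4 → [1, 5, 9]
1 → already a tail → [1, 5, 9]
7 → replaces 9 → [1, 5, 7]
11 → extends → [1, 5, 7, 11]
4 → replaces 5 → [1, 4, 7, 11]
Four tails, so the longest strictly increasing subsequence has length 4 (e.g. 4, 5, 9, 11).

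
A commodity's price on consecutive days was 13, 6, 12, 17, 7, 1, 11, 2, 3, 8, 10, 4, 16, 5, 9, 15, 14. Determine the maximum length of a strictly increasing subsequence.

7

Track the smallest tail for each achievable length (strict):
13 → extends → [13]
6 → replaces 13 → [6]
12 → extends → [6, 12]
17 → extends → [6, 12, 17]
7 → replaces 12 → [6, 7, 17]
1 → replaces 6 → [1, 7, 17]
11 → replaces 17 → [1, 7, 11]
2 → replaces 7 → [1, 2, 11]
3 → replaces 11 → [1, 2, 3]
8 → extends → [1, 2, 3, 8]
10 → extends → [1, 2, 3, 8, 10]
4 → replaces 8 → [1, 2, 3, 4, 10]
16 → extends → [1, 2, 3, 4, 10, 16]
5 → replaces 10 → [1, 2, 3, 4, 5, 16]
9 → replaces 16 → [1, 2, 3, 4, 5, 9]
15 → extends → [1, 2, 3, 4, 5, 9, 15]
14 → replaces 15 → [1, 2, 3, 4, 5, 9, 14]
Seven tails, so the longest strictly increasing subsequence has length 7 (e.g. 1, 2, 3, 4, 5, 9, 15).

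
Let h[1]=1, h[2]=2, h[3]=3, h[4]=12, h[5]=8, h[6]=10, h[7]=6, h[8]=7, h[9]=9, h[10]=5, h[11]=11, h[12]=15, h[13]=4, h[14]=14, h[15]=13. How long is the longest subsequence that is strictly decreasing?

5

Negate each value so 'decreasing' becomes 'increasing', then run patience tails on the negated sequence:
-1 → extends → [-1]
-2 → replaces -1 → [-2]
-3 → replaces -2 → [-3]
-12 → replaces -3 → [-12]
-8 → extends → [-12, -8]
-10 → replaces -8 → [-12, -10]
-6 → extends → [-12, -10, -6]
-7 → replaces -6 → [-12, -10, -7]
-9 → replaces -7 → [-12, -10, -9]
-5 → extends → [-12, -10, -9, -5]
-11 → replaces -10 → [-12, -11, -9, -5]
-15 → replaces -12 → [-15, -11, -9, -5]
-4 → extends → [-15, -11, -9, -5, -4]
-14 → replaces -11 → [-15, -14, -9, -5, -4]
-13 → replaces -9 → [-15, -14, -13, -5, -4]
Five tails, so the longest strictly decreasing subsequence of the original has length 5.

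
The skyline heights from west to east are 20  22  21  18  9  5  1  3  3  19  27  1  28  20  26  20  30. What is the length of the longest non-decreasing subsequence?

7

Let dp[i] be the length of the longest such subsequence ending at index i:
i:      1  2  3  4  5  6  7  8  9 10 11 12 13 14 15 16 17
a[i]:  20 22 21 18  9  5  1  3  3 19 27  1 28 20 26 20 30
dp:     1  2  2  1  1  1  1  2  3  4  5  2  6  5  6  6  7
Maximum dp value is 7.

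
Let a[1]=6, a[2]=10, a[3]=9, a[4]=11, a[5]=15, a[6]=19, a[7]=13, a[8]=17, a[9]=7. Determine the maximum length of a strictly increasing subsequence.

Track the smallest tail for each achievable length (strict):
6 → extends → [6]
10 → extends → [6, 10]
9 → replaces 10 → [6, 9]
11 → extends → [6, 9, 11]
15 → extends → [6, 9, 11, 15]
19 → extends → [6, 9, 11, 15, 19]
13 → replaces 15 → [6, 9, 11, 13, 19]
17 → replaces 19 → [6, 9, 11, 13, 17]
7 → replaces 9 → [6, 7, 11, 13, 17]
Five tails, so the longest strictly increasing subsequence has length 5 (e.g. 6, 10, 11, 15, 19).

5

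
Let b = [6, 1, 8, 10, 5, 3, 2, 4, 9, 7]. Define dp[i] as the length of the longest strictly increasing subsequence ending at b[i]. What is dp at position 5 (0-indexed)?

dp[i] = 1 + max{dp[j] : j<i, b[j]<b[i]} (or 1 if no such j):
i:      0  1  2  3  4  5  6  7  8  9
b[i]:   6  1  8 10  5  3  2  4  9  7
dp:     1  1  2  3  2  2  2  3  4  4
At index 5 the value is 2.

2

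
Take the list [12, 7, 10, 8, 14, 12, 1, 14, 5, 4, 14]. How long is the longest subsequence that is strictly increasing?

4

Let dp[i] be the length of the longest such subsequence ending at index i:
i:      1  2  3  4  5  6  7  8  9 10 11
a[i]:  12  7 10  8 14 12  1 14  5  4 14
dp:     1  1  2  2  3  3  1  4  2  2  4
Maximum dp value is 4.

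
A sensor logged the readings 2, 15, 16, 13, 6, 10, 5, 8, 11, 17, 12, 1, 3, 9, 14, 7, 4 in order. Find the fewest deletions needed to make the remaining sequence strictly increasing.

11

Fewest deletions = n − (longest strictly increasing subsequence).
Patience tails:
2 → extends → [2]
15 → extends → [2, 15]
16 → extends → [2, 15, 16]
13 → replaces 15 → [2, 13, 16]
6 → replaces 13 → [2, 6, 16]
10 → replaces 16 → [2, 6, 10]
5 → replaces 6 → [2, 5, 10]
8 → replaces 10 → [2, 5, 8]
11 → extends → [2, 5, 8, 11]
17 → extends → [2, 5, 8, 11, 17]
12 → replaces 17 → [2, 5, 8, 11, 12]
1 → replaces 2 → [1, 5, 8, 11, 12]
3 → replaces 5 → [1, 3, 8, 11, 12]
9 → replaces 11 → [1, 3, 8, 9, 12]
14 → extends → [1, 3, 8, 9, 12, 14]
7 → replaces 8 → [1, 3, 7, 9, 12, 14]
4 → replaces 7 → [1, 3, 4, 9, 12, 14]
Longest strictly increasing subsequence has length 6, so deletions = 17 − 6 = 11.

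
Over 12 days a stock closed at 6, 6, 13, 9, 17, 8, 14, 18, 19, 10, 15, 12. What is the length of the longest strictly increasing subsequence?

Track the smallest tail for each achievable length (strict):
6 → extends → [6]
6 → already a tail → [6]
13 → extends → [6, 13]
9 → replaces 13 → [6, 9]
17 → extends → [6, 9, 17]
8 → replaces 9 → [6, 8, 17]
14 → replaces 17 → [6, 8, 14]
18 → extends → [6, 8, 14, 18]
19 → extends → [6, 8, 14, 18, 19]
10 → replaces 14 → [6, 8, 10, 18, 19]
15 → replaces 18 → [6, 8, 10, 15, 19]
12 → replaces 15 → [6, 8, 10, 12, 19]
Five tails, so the longest strictly increasing subsequence has length 5 (e.g. 6, 13, 17, 18, 19).

5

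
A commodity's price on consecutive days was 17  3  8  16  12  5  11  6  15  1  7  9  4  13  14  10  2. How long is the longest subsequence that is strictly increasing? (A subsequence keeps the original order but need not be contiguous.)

Track the smallest tail for each achievable length (strict):
17 → extends → [17]
3 → replaces 17 → [3]
8 → extends → [3, 8]
16 → extends → [3, 8, 16]
12 → replaces 16 → [3, 8, 12]
5 → replaces 8 → [3, 5, 12]
11 → replaces 12 → [3, 5, 11]
6 → replaces 11 → [3, 5, 6]
15 → extends → [3, 5, 6, 15]
1 → replaces 3 → [1, 5, 6, 15]
7 → replaces 15 → [1, 5, 6, 7]
9 → extends → [1, 5, 6, 7, 9]
4 → replaces 5 → [1, 4, 6, 7, 9]
13 → extends → [1, 4, 6, 7, 9, 13]
14 → extends → [1, 4, 6, 7, 9, 13, 14]
10 → replaces 13 → [1, 4, 6, 7, 9, 10, 14]
2 → replaces 4 → [1, 2, 6, 7, 9, 10, 14]
Seven tails, so the longest strictly increasing subsequence has length 7 (e.g. 3, 5, 6, 7, 9, 13, 14).

7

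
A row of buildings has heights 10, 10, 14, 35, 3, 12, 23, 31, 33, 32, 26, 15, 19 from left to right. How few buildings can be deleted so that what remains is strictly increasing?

8

Fewest deletions = n − (longest strictly increasing subsequence).
Patience tails:
10 → extends → [10]
10 → already a tail → [10]
14 → extends → [10, 14]
35 → extends → [10, 14, 35]
3 → replaces 10 → [3, 14, 35]
12 → replaces 14 → [3, 12, 35]
23 → replaces 35 → [3, 12, 23]
31 → extends → [3, 12, 23, 31]
33 → extends → [3, 12, 23, 31, 33]
32 → replaces 33 → [3, 12, 23, 31, 32]
26 → replaces 31 → [3, 12, 23, 26, 32]
15 → replaces 23 → [3, 12, 15, 26, 32]
19 → replaces 26 → [3, 12, 15, 19, 32]
Longest strictly increasing subsequence has length 5, so deletions = 13 − 5 = 8.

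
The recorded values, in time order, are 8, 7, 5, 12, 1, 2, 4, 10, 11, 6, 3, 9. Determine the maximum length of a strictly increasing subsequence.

5

Let dp[i] be the length of the longest such subsequence ending at index i:
i:      1  2  3  4  5  6  7  8  9 10 11 12
a[i]:   8  7  5 12  1  2  4 10 11  6  3  9
dp:     1  1  1  2  1  2  3  4  5  4  3  5
Maximum dp value is 5.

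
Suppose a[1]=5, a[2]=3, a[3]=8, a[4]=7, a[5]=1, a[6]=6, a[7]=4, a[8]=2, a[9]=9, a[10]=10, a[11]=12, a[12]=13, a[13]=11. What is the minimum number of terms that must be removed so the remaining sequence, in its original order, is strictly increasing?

Fewest deletions = n − (longest strictly increasing subsequence).
i:      1  2  3  4  5  6  7  8  9 10 11 12 13
a[i]:   5  3  8  7  1  6  4  2  9 10 12 13 11
dp:     1  1  2  2  1  2  2  2  3  4  5  6  5
max dp = 6, so deletions = 13 − 6 = 7.

7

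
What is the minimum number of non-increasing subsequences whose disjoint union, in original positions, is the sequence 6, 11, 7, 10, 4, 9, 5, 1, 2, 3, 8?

4

Place each on the leftmost legal pile:
6 → new pile 1 (tops now [6])
11 → new pile 2 (tops now [6, 11])
7 → pile 2 (tops now [6, 7])
10 → new pile 3 (tops now [6, 7, 10])
4 → pile 1 (tops now [4, 7, 10])
9 → pile 3 (tops now [4, 7, 9])
5 → pile 2 (tops now [4, 5, 9])
1 → pile 1 (tops now [1, 5, 9])
2 → pile 2 (tops now [1, 2, 9])
3 → pile 3 (tops now [1, 2, 3])
8 → new pile 4 (tops now [1, 2, 3, 8])
Four piles.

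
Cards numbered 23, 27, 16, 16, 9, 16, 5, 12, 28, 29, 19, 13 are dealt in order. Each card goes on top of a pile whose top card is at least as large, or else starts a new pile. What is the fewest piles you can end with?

The minimum number of non-increasing subsequences covering a sequence equals the length of its longest strictly increasing subsequence.
LIS length is 4 (e.g. 23, 27, 28, 29), so 4 piles are needed.

4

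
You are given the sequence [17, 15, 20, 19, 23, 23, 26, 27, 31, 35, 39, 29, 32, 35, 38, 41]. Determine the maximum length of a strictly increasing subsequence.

10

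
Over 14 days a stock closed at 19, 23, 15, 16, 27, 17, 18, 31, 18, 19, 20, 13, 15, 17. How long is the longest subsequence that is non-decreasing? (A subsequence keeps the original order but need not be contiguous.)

Let dp[i] be the length of the longest such subsequence ending at index i:
i:      1  2  3  4  5  6  7  8  9 10 11 12 13 14
a[i]:  19 23 15 16 27 17 18 31 18 19 20 13 15 17
dp:     1  2  1  2  3  3  4  5  5  6  7  1  2  4
Maximum dp value is 7.

7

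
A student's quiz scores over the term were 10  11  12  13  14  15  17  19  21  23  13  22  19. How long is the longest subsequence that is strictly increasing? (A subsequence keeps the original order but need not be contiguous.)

Let dp[i] be the length of the longest such subsequence ending at index i:
i:      1  2  3  4  5  6  7  8  9 10 11 12 13
a[i]:  10 11 12 13 14 15 17 19 21 23 13 22 19
dp:     1  2  3  4  5  6  7  8  9 10  4 10  8
Maximum dp value is 10.

10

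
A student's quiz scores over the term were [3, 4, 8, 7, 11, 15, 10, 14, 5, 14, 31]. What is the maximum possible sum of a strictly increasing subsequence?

72

Let S[i] be the best sum of a strictly increasing subsequence ending at i:
i:      1  2  3  4  5  6  7  8  9 10 11
a[i]:   3  4  8  7 11 15 10 14  5 14 31
S:      3  7 15 14 26 41 25 40 12 40 72
Maximum is 72 (e.g. 3 + 4 + 8 + 11 + 15 + 31).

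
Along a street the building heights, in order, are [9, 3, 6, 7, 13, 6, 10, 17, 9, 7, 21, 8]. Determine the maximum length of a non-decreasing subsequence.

Let dp[i] be the length of the longest such subsequence ending at index i:
i:      1  2  3  4  5  6  7  8  9 10 11 12
a[i]:   9  3  6  7 13  6 10 17  9  7 21  8
dp:     1  1  2  3  4  3  4  5  4  4  6  5
Maximum dp value is 6.

6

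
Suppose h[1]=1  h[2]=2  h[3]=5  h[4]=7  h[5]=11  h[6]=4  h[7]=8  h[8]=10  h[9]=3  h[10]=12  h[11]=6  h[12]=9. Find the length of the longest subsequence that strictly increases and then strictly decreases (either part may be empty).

8

inc[i] = longest strictly increasing subsequence ending at i; dec[i] = longest strictly decreasing subsequence starting at i:
i:      1  2  3  4  5  6  7  8  9 10 11 12
h[i]:   1  2  5  7 11  4  8 10  3 12  6  9
inc:    1  2  3  4  5  3  5  6  3  7  4  6
dec:    1  1  3  3  3  2  2  2  1  2  1  1
Best peak at i=10 (value 12): inc=7, dec=2, length 7+2−1 = 8.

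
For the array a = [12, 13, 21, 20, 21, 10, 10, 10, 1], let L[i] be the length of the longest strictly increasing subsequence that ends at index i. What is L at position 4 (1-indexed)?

3

dp[i] = 1 + max{dp[j] : j<i, a[j]<a[i]} (or 1 if no such j):
i:      1  2  3  4  5  6  7  8  9
a[i]:  12 13 21 20 21 10 10 10  1
dp:     1  2  3  3  4  1  1  1  1
At index 4 the value is 3.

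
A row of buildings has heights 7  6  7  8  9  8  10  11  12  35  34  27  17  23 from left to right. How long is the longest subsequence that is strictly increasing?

9

Let dp[i] be the length of the longest such subsequence ending at index i:
i:      1  2  3  4  5  6  7  8  9 10 11 12 13 14
a[i]:   7  6  7  8  9  8 10 11 12 35 34 27 17 23
dp:     1  1  2  3  4  3  5  6  7  8  8  8  8  9
Maximum dp value is 9.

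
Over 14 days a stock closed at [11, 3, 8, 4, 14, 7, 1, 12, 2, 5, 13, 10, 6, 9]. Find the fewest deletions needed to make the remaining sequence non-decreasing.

9

Fewest deletions = n − (longest non-decreasing subsequence).
Patience tails:
11 → extends → [11]
3 → replaces 11 → [3]
8 → extends → [3, 8]
4 → replaces 8 → [3, 4]
14 → extends → [3, 4, 14]
7 → replaces 14 → [3, 4, 7]
1 → replaces 3 → [1, 4, 7]
12 → extends → [1, 4, 7, 12]
2 → replaces 4 → [1, 2, 7, 12]
5 → replaces 7 → [1, 2, 5, 12]
13 → extends → [1, 2, 5, 12, 13]
10 → replaces 12 → [1, 2, 5, 10, 13]
6 → replaces 10 → [1, 2, 5, 6, 13]
9 → replaces 13 → [1, 2, 5, 6, 9]
Longest non-decreasing subsequence has length 5, so deletions = 14 − 5 = 9.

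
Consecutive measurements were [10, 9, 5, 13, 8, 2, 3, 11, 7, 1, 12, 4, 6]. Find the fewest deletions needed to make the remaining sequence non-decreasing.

9

Fewest deletions = n − (longest non-decreasing subsequence).
Patience tails:
10 → extends → [10]
9 → replaces 10 → [9]
5 → replaces 9 → [5]
13 → extends → [5, 13]
8 → replaces 13 → [5, 8]
2 → replaces 5 → [2, 8]
3 → replaces 8 → [2, 3]
11 → extends → [2, 3, 11]
7 → replaces 11 → [2, 3, 7]
1 → replaces 2 → [1, 3, 7]
12 → extends → [1, 3, 7, 12]
4 → replaces 7 → [1, 3, 4, 12]
6 → replaces 12 → [1, 3, 4, 6]
Longest non-decreasing subsequence has length 4, so deletions = 13 − 4 = 9.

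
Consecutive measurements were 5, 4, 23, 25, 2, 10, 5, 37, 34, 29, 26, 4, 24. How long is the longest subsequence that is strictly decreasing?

5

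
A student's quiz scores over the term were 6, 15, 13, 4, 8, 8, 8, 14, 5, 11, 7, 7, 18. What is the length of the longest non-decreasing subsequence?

6

Track the smallest tail for each achievable length (allowing ties):
6 → extends → [6]
15 → extends → [6, 15]
13 → replaces 15 → [6, 13]
4 → replaces 6 → [4, 13]
8 → replaces 13 → [4, 8]
8 → extends → [4, 8, 8]
8 → extends → [4, 8, 8, 8]
14 → extends → [4, 8, 8, 8, 14]
5 → replaces 8 → [4, 5, 8, 8, 14]
11 → replaces 14 → [4, 5, 8, 8, 11]
7 → replaces 8 → [4, 5, 7, 8, 11]
7 → replaces 8 → [4, 5, 7, 7, 11]
18 → extends → [4, 5, 7, 7, 11, 18]
Six tails, so the longest non-decreasing subsequence has length 6 (e.g. 6, 8, 8, 8, 14, 18).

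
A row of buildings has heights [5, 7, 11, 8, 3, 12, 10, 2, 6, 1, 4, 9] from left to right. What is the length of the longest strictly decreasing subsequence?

5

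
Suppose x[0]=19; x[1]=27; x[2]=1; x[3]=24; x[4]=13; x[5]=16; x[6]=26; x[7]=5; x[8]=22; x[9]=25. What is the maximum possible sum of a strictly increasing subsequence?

Let S[i] be the best sum of a strictly increasing subsequence ending at i:
i:      0  1  2  3  4  5  6  7  8  9
x[i]:  19 27  1 24 13 16 26  5 22 25
S:     19 46  1 43 14 30 69  6 52 77
Maximum is 77 (e.g. 1 + 13 + 16 + 22 + 25).

77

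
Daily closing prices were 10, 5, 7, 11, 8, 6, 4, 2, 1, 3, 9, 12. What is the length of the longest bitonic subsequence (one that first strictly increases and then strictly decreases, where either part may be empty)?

inc[i] = longest strictly increasing subsequence ending at i; dec[i] = longest strictly decreasing subsequence starting at i:
i:      1  2  3  4  5  6  7  8  9 10 11 12
a[i]:  10  5  7 11  8  6  4  2  1  3  9 12
inc:    1  1  2  3  3  2  1  1  1  2  4  5
dec:    6  4  5  6  5  4  3  2  1  1  1  1
Best peak at i=4 (value 11): inc=3, dec=6, length 3+6−1 = 8.

8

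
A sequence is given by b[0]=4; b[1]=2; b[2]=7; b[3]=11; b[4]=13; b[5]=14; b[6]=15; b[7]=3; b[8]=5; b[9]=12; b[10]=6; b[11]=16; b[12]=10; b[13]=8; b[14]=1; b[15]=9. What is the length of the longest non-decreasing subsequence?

7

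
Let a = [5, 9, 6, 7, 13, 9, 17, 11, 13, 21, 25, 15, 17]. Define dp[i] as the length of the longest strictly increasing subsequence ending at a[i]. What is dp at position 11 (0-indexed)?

7

dp[i] = 1 + max{dp[j] : j<i, a[j]<a[i]} (or 1 if no such j):
i:      0  1  2  3  4  5  6  7  8  9 10 11 12
a[i]:   5  9  6  7 13  9 17 11 13 21 25 15 17
dp:     1  2  2  3  4  4  5  5  6  7  8  7  8
At index 11 the value is 7.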